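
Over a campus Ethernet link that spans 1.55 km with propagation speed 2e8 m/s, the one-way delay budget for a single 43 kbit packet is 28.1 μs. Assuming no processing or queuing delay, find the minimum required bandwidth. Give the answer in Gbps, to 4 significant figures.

2.113 Gbps

Propagation delay = 1550 / 200000000 = 7.75 μs.
Transmission budget = 28.1 − 7.75 = 20.35 μs.
R ≥ L / t_tx = 43000 bits / 2.035e-05 s = 2.113 Gbps.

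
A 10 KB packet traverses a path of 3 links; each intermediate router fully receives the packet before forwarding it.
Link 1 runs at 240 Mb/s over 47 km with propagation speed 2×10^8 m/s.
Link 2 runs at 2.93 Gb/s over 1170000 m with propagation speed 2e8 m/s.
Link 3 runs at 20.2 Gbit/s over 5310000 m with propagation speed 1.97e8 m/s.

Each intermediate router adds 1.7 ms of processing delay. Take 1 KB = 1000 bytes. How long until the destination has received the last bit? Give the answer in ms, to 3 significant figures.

L = 80000 bits.
Transmission delays (L/R per hop): 0.333333, 0.0273038, 0.0039604 ms; sum = 0.364597 ms.
Propagation delays (d/s per hop): 0.235, 5.85, 26.9543 ms; sum = 33.0393 ms.
Processing at 2 router(s): 2 × 1.7 ms = 3.4 ms.
End-to-end = 36.8 ms.

36.8 ms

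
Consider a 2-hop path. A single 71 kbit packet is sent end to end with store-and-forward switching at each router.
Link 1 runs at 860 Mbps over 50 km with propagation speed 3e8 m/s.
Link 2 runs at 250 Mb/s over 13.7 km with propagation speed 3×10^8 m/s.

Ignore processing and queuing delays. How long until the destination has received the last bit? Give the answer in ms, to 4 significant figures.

L = 71000 bits.
Transmission delays (L/R per hop): 0.0825581, 0.284 ms; sum = 0.366558 ms.
Propagation delays (d/s per hop): 0.166667, 0.0456667 ms; sum = 0.212333 ms.
End-to-end = 0.5789 ms.

0.5789 ms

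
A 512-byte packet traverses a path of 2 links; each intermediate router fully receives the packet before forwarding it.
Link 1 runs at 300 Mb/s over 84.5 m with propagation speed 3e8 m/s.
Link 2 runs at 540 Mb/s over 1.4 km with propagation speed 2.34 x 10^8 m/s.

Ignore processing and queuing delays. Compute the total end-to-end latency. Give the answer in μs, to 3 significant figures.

L = 512 × 8 = 4096 bits.
Transmission delays (L/R per hop): 13.6533, 7.58519 μs; sum = 21.2385 μs.
Propagation delays (d/s per hop): 0.281667, 5.98291 μs; sum = 6.26457 μs.
End-to-end = 27.5 μs.

27.5 μs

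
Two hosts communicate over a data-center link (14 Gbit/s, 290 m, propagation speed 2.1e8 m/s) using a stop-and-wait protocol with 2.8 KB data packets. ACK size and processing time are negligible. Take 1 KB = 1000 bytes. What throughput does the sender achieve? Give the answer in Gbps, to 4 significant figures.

t_tx = L/R = 22400/14000000000 = 1.6e-06 s.
t_prop = 290/210000000 = 1.38095e-06 s; RTT = 2.7619e-06 s.
Cycle = t_tx + RTT = 4.3619e-06 s.
Throughput = L / cycle = 22400 / 4.3619e-06 = 5.135 Gbps.

5.135 Gbps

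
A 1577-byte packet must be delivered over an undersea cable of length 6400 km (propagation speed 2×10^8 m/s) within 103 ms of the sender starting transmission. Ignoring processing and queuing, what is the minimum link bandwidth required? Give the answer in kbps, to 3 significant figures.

L = 12616 bits.
Propagation delay = 6400000 / 200000000 = 32 ms.
Transmission budget = 103 − 32 = 71 ms.
R ≥ L / t_tx = 12616 bits / 0.071 s = 178 kbps.

178 kbps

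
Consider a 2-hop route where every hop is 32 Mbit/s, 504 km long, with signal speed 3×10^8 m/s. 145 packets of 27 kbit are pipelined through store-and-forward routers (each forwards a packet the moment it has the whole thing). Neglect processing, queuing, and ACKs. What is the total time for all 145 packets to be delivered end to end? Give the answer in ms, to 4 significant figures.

126.5 ms

Per-hop transmission t_tx = L/R = 27000/32000000 = 0.84375 ms.
Per-hop propagation t_prop = 504000/300000000 = 1.68 ms.
Pipeline fill: first packet needs 2·t_tx to clear all hops; remaining 144 packets each add one t_tx.
Total = (2+145-1)·t_tx + 2·t_prop = 146·0.84375 + 2·1.68 = 126.5 ms.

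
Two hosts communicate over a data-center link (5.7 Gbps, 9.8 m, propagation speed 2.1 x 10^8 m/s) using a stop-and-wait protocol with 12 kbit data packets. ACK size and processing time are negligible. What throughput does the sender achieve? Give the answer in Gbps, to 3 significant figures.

5.46 Gbps

t_tx = L/R = 12000/5700000000 = 2.10526e-06 s.
t_prop = 9.8/210000000 = 4.66667e-08 s; RTT = 9.33333e-08 s.
Cycle = t_tx + RTT = 2.1986e-06 s.
Throughput = L / cycle = 12000 / 2.1986e-06 = 5.46 Gbps.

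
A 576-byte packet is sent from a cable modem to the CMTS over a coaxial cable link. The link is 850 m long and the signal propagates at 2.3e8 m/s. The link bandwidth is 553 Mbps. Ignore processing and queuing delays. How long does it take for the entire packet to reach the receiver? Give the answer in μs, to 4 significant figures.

12.03 μs

L = 576 × 8 = 4608 bits.
Transmission delay = L/R = 4608 / 553000000 = 8.33273 μs.
Propagation delay = d/s = 850 m / 2.3e+08 m/s = 3.69565 μs.
Total = 12.03 μs.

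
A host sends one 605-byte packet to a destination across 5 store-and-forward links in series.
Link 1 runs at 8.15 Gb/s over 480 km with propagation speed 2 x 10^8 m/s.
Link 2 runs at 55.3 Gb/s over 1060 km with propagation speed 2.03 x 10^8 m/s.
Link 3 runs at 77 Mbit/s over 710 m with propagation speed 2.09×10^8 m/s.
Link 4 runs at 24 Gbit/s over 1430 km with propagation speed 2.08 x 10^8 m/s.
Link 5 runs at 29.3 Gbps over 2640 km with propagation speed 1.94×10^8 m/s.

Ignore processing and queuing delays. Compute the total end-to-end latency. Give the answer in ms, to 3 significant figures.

28.2 ms

L = 605 × 8 = 4840 bits.
Transmission delays (L/R per hop): 0.000593865, 8.75226e-05, 0.0628571, 0.000201667, 0.000165188 ms; sum = 0.0639054 ms.
Propagation delays (d/s per hop): 2.4, 5.22167, 0.00339713, 6.875, 13.6082 ms; sum = 28.1083 ms.
End-to-end = 28.2 ms.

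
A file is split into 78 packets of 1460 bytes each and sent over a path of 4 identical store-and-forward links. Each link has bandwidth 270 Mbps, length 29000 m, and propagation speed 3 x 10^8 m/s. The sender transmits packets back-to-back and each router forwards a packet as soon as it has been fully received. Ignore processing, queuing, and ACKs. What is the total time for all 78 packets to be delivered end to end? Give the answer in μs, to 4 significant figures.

Per-hop transmission t_tx = L/R = 11680/270000000 = 43.2593 μs.
Per-hop propagation t_prop = 29000/300000000 = 96.6667 μs.
Pipeline fill: first packet needs 4·t_tx to clear all hops; remaining 77 packets each add one t_tx.
Total = (4+78-1)·t_tx + 4·t_prop = 81·43.2593 + 4·96.6667 = 3891 μs.

3891 μs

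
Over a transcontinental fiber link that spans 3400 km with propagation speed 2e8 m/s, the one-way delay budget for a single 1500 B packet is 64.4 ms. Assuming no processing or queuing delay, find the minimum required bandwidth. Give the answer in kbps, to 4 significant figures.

L = 12000 bits.
Propagation delay = 3400000 / 200000000 = 17 ms.
Transmission budget = 64.4 − 17 = 47.4 ms.
R ≥ L / t_tx = 12000 bits / 0.0474 s = 253.2 kbps.

253.2 kbps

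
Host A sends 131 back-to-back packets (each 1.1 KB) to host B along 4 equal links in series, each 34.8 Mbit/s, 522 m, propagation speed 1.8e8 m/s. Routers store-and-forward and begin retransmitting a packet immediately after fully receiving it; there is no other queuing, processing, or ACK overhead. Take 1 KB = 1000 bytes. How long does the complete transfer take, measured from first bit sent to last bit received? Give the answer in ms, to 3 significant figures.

33.9 ms

Per-hop transmission t_tx = L/R = 8800/34800000 = 0.252874 ms.
Per-hop propagation t_prop = 522/180000000 = 0.0029 ms.
Pipeline fill: first packet needs 4·t_tx to clear all hops; remaining 130 packets each add one t_tx.
Total = (4+131-1)·t_tx + 4·t_prop = 134·0.252874 + 4·0.0029 = 33.9 ms.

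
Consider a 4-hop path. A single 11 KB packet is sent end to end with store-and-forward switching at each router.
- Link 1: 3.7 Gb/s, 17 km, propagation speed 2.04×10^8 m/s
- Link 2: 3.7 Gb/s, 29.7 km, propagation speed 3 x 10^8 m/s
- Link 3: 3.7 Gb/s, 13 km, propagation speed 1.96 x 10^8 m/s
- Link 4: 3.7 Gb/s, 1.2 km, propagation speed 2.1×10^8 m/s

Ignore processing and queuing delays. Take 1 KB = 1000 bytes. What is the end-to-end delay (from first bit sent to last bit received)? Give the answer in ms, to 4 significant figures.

0.3495 ms

L = 88000 bits.
Transmission delay per hop = L/R = 88000/3700000000 = 0.0237838 ms; 4 hops → 0.0951351 ms.
Propagation delays (d/s per hop): 0.0833333, 0.099, 0.0663265, 0.00571429 ms; sum = 0.254374 ms.
End-to-end = 0.3495 ms.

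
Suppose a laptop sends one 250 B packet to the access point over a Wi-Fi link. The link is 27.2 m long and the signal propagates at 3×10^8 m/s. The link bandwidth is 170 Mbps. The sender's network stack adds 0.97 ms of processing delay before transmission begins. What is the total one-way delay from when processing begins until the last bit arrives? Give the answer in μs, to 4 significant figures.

981.9 μs

L = 250 × 8 = 2000 bits.
Transmission delay = L/R = 2000 / 170000000 = 11.7647 μs.
Propagation delay = d/s = 27.2 m / 300000000 m/s = 0.0906667 μs.
Plus processing delay 0.97 ms = 970 μs.
Total = 981.9 μs.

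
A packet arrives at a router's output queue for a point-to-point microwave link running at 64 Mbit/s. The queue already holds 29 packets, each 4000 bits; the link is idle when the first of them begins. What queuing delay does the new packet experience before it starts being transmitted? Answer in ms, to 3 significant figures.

Each queued packet: L/R = 4000/64000000 = 0.0625 ms.
29 queued → 1.8125 ms.
Queuing delay = 1.81 ms.

1.81 ms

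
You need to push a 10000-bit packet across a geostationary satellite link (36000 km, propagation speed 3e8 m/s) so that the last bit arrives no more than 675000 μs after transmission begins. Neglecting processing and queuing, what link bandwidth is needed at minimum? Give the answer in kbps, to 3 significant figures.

18.0 kbps

Propagation delay = 36000000 / 300000000 = 120000 μs.
Transmission budget = 675000 − 120000 = 555000 μs.
R ≥ L / t_tx = 10000 bits / 0.555 s = 18.0 kbps.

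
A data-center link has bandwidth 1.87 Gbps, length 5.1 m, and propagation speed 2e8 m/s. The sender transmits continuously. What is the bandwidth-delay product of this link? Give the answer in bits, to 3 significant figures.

Propagation delay = 5.1 / 200000000 = 2.55e-08 s.
BDP = R × t_prop = 1870000000 × 2.55e-08 = 47.685 bits.

47.7 bits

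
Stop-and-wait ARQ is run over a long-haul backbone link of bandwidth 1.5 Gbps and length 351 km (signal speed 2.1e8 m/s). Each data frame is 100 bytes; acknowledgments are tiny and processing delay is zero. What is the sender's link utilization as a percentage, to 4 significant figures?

0.01595 %

t_tx = L/R = 800/1500000000 = 5.33333e-07 s.
t_prop = 351000/210000000 = 0.00167143 s; RTT = 0.00334286 s.
Cycle = t_tx + RTT = 0.00334339 s.
Utilization = t_tx / cycle = 5.33333e-07/0.00334339 = 0.01595 %.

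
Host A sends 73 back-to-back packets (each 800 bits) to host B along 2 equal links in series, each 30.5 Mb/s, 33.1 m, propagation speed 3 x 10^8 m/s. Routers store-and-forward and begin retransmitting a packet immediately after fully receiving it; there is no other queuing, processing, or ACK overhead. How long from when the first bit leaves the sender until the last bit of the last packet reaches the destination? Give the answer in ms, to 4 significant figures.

Per-hop transmission t_tx = L/R = 800/30500000 = 0.0262295 ms.
Per-hop propagation t_prop = 33.1/300000000 = 0.000110333 ms.
Pipeline fill: first packet needs 2·t_tx to clear all hops; remaining 72 packets each add one t_tx.
Total = (2+73-1)·t_tx + 2·t_prop = 74·0.0262295 + 2·0.000110333 = 1.941 ms.

1.941 ms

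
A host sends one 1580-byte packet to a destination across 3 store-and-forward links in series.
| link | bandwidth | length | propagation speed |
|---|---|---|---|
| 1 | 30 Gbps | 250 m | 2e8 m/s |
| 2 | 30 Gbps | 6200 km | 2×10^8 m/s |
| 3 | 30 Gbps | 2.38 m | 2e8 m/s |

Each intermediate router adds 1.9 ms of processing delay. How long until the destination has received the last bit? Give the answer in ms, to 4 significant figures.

L = 1580 × 8 = 12640 bits.
Transmission delay per hop = L/R = 12640/30000000000 = 0.000421333 ms; 3 hops → 0.001264 ms.
Propagation delays (d/s per hop): 0.00125, 31, 1.19e-05 ms; sum = 31.0013 ms.
Processing at 2 router(s): 2 × 1.9 ms = 3.8 ms.
End-to-end = 34.80 ms.

34.80 ms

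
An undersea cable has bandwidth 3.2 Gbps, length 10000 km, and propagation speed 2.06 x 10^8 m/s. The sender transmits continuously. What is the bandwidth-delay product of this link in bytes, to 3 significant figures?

Propagation delay = 10000000 / 206000000 = 0.0485437 s.
BDP = R × t_prop = 3200000000 × 0.0485437 = 155340000 bits.
In bytes: 155340000/8 = 19400000 bytes.

19400000 bytes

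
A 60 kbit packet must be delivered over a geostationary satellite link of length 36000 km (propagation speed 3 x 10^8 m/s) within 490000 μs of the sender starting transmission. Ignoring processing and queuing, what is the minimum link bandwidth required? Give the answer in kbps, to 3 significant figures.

Propagation delay = 36000000 / 300000000 = 120000 μs.
Transmission budget = 490000 − 120000 = 370000 μs.
R ≥ L / t_tx = 60000 bits / 0.37 s = 162 kbps.

162 kbps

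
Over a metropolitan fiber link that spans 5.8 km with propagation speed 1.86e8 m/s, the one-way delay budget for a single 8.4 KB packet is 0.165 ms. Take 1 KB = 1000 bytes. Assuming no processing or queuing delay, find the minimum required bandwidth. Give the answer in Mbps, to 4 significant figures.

502.2 Mbps

L = 67200 bits.
Propagation delay = 5800 / 186000000 = 0.0311828 ms.
Transmission budget = 0.165 − 0.0311828 = 0.133817 ms.
R ≥ L / t_tx = 67200 bits / 0.000133817 s = 502.2 Mbps.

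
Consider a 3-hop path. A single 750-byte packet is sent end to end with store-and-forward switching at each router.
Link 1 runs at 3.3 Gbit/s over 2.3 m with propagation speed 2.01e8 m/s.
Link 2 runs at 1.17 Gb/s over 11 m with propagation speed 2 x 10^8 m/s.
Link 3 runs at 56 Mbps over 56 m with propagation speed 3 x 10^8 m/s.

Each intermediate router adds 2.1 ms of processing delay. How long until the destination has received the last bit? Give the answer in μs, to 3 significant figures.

4310 μs

L = 750 × 8 = 6000 bits.
Transmission delays (L/R per hop): 1.81818, 5.12821, 107.143 μs; sum = 114.089 μs.
Propagation delays (d/s per hop): 0.0114428, 0.055, 0.186667 μs; sum = 0.253109 μs.
Processing at 2 router(s): 2 × 2.1 ms = 4200 μs.
End-to-end = 4310 μs.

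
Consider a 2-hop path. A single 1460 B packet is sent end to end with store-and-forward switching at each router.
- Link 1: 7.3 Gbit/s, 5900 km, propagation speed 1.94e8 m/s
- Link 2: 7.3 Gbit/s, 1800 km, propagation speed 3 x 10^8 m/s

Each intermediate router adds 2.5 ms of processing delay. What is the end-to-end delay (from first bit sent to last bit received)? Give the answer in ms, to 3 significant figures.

L = 1460 × 8 = 11680 bits.
Transmission delay per hop = L/R = 11680/7300000000 = 0.0016 ms; 2 hops → 0.0032 ms.
Propagation delays (d/s per hop): 30.4124, 6 ms; sum = 36.4124 ms.
Processing at 1 router(s): 1 × 2.5 ms = 2.5 ms.
End-to-end = 38.9 ms.

38.9 ms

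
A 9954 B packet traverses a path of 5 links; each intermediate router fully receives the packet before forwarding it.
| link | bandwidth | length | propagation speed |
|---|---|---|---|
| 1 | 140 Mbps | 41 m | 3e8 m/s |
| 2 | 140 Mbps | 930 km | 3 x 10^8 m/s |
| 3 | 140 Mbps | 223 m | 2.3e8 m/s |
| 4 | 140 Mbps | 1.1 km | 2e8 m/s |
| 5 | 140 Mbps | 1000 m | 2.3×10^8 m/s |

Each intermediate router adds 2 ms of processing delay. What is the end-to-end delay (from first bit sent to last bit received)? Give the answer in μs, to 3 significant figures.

14000 μs

L = 9954 × 8 = 79632 bits.
Transmission delay per hop = L/R = 79632/140000000 = 568.8 μs; 5 hops → 2844 μs.
Propagation delays (d/s per hop): 0.136667, 3100, 0.969565, 5.5, 4.34783 μs; sum = 3110.95 μs.
Processing at 4 router(s): 4 × 2 ms = 8000 μs.
End-to-end = 14000 μs.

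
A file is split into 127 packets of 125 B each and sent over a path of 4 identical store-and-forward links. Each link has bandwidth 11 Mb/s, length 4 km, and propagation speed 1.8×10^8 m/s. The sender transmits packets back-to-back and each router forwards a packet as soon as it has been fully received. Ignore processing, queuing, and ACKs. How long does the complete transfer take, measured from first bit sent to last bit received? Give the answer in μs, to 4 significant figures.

11910 μs

Per-hop transmission t_tx = L/R = 1000/11000000 = 90.9091 μs.
Per-hop propagation t_prop = 4000/180000000 = 22.2222 μs.
Pipeline fill: first packet needs 4·t_tx to clear all hops; remaining 126 packets each add one t_tx.
Total = (4+127-1)·t_tx + 4·t_prop = 130·90.9091 + 4·22.2222 = 11910 μs.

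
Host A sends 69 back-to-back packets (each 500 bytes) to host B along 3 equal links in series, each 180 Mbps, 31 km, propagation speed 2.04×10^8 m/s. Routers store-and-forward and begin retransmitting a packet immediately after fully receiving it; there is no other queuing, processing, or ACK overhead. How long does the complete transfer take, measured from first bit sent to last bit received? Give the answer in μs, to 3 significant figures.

2030 μs

Per-hop transmission t_tx = L/R = 4000/180000000 = 22.2222 μs.
Per-hop propagation t_prop = 31000/204000000 = 151.961 μs.
Pipeline fill: first packet needs 3·t_tx to clear all hops; remaining 68 packets each add one t_tx.
Total = (3+69-1)·t_tx + 3·t_prop = 71·22.2222 + 3·151.961 = 2030 μs.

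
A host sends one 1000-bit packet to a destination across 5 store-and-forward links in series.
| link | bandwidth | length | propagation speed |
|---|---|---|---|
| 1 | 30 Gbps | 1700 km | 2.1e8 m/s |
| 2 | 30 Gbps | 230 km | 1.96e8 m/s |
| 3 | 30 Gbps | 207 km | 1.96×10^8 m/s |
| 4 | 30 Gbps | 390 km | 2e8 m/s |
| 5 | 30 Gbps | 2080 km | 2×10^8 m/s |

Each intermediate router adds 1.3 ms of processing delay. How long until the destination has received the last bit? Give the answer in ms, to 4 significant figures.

27.87 ms

Transmission delay per hop = L/R = 1000/30000000000 = 3.33333e-05 ms; 5 hops → 0.000166667 ms.
Propagation delays (d/s per hop): 8.09524, 1.17347, 1.05612, 1.95, 10.4 ms; sum = 22.6748 ms.
Processing at 4 router(s): 4 × 1.3 ms = 5.2 ms.
End-to-end = 27.87 ms.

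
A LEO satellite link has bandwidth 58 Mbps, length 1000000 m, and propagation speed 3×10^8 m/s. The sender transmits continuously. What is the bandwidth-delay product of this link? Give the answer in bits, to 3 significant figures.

Propagation delay = 1000000 / 300000000 = 0.00333333 s.
BDP = R × t_prop = 58000000 × 0.00333333 = 193333 bits.

193000 bits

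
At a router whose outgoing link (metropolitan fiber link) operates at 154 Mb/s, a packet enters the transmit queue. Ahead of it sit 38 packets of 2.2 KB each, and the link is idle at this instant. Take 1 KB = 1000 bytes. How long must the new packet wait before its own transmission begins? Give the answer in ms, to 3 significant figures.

Each queued packet: L/R = 17600/154000000 = 0.114286 ms.
38 queued → 4.34286 ms.
Queuing delay = 4.34 ms.

4.34 ms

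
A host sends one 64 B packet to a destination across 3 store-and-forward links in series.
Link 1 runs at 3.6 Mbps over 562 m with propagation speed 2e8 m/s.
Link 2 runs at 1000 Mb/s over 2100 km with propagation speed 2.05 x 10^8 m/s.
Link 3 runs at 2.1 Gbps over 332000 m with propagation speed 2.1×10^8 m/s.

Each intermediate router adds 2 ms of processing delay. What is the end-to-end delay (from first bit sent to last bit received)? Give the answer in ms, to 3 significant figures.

L = 64 × 8 = 512 bits.
Transmission delays (L/R per hop): 0.142222, 0.000512, 0.00024381 ms; sum = 0.142978 ms.
Propagation delays (d/s per hop): 0.00281, 10.2439, 1.58095 ms; sum = 11.8277 ms.
Processing at 2 router(s): 2 × 2 ms = 4 ms.
End-to-end = 16.0 ms.

16.0 ms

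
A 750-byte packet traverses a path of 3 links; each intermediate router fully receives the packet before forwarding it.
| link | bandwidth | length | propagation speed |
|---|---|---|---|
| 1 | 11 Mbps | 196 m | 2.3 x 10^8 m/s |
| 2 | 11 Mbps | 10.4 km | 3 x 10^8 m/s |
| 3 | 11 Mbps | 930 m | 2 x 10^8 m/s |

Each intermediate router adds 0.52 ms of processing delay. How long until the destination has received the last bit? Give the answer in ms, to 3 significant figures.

L = 750 × 8 = 6000 bits.
Transmission delay per hop = L/R = 6000/11000000 = 0.545455 ms; 3 hops → 1.63636 ms.
Propagation delays (d/s per hop): 0.000852174, 0.0346667, 0.00465 ms; sum = 0.0401688 ms.
Processing at 2 router(s): 2 × 0.52 ms = 1.04 ms.
End-to-end = 2.72 ms.

2.72 ms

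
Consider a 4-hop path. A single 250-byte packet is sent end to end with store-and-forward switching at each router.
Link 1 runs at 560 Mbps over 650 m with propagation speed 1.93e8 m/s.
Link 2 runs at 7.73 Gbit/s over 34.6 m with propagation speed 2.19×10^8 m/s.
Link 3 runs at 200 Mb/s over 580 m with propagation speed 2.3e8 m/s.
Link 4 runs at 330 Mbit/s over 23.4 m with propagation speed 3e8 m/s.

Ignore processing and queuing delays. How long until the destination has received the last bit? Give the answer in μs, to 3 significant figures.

L = 250 × 8 = 2000 bits.
Transmission delays (L/R per hop): 3.57143, 0.258732, 10, 6.06061 μs; sum = 19.8908 μs.
Propagation delays (d/s per hop): 3.36788, 0.157991, 2.52174, 0.078 μs; sum = 6.12561 μs.
End-to-end = 26.0 μs.

26.0 μs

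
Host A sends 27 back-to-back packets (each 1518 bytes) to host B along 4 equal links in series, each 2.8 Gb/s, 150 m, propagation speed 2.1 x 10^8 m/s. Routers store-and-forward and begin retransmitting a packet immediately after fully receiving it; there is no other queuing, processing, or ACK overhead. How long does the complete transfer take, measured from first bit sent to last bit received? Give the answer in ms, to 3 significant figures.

0.133 ms

Per-hop transmission t_tx = L/R = 12144/2800000000 = 0.00433714 ms.
Per-hop propagation t_prop = 150/210000000 = 0.000714286 ms.
Pipeline fill: first packet needs 4·t_tx to clear all hops; remaining 26 packets each add one t_tx.
Total = (4+27-1)·t_tx + 4·t_prop = 30·0.00433714 + 4·0.000714286 = 0.133 ms.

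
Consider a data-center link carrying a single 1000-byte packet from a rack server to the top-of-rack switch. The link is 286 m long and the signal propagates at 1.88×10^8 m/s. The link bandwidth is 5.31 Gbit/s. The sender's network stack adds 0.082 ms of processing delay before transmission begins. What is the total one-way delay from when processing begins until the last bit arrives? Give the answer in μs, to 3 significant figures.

L = 1000 × 8 = 8000 bits.
Transmission delay = L/R = 8000 / 5310000000 = 1.50659 μs.
Propagation delay = d/s = 286 m / 188000000 m/s = 1.52128 μs.
Plus processing delay 0.082 ms = 82 μs.
Total = 85.0 μs.

85.0 μs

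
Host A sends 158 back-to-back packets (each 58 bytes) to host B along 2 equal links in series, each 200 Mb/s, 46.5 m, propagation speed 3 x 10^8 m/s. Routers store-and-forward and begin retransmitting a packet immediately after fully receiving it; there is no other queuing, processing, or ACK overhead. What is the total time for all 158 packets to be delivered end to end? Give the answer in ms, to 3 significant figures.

0.369 ms

Per-hop transmission t_tx = L/R = 464/200000000 = 0.00232 ms.
Per-hop propagation t_prop = 46.5/300000000 = 0.000155 ms.
Pipeline fill: first packet needs 2·t_tx to clear all hops; remaining 157 packets each add one t_tx.
Total = (2+158-1)·t_tx + 2·t_prop = 159·0.00232 + 2·0.000155 = 0.369 ms.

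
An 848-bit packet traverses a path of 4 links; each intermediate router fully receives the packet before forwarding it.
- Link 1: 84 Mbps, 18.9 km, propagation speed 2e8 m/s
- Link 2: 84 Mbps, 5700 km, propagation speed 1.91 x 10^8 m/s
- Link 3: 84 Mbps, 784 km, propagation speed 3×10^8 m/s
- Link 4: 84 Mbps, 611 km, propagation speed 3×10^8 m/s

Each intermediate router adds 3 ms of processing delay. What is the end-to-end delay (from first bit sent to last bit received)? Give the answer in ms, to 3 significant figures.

Transmission delay per hop = L/R = 848/84000000 = 0.0100952 ms; 4 hops → 0.040381 ms.
Propagation delays (d/s per hop): 0.0945, 29.8429, 2.61333, 2.03667 ms; sum = 34.5874 ms.
Processing at 3 router(s): 3 × 3 ms = 9 ms.
End-to-end = 43.6 ms.

43.6 ms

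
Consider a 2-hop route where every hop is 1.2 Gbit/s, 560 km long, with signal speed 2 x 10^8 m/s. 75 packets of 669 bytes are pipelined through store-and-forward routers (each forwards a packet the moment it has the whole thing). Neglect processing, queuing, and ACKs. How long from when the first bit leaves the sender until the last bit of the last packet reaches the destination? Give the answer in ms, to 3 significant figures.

5.94 ms

Per-hop transmission t_tx = L/R = 5352/1200000000 = 0.00446 ms.
Per-hop propagation t_prop = 560000/200000000 = 2.8 ms.
Pipeline fill: first packet needs 2·t_tx to clear all hops; remaining 74 packets each add one t_tx.
Total = (2+75-1)·t_tx + 2·t_prop = 76·0.00446 + 2·2.8 = 5.94 ms.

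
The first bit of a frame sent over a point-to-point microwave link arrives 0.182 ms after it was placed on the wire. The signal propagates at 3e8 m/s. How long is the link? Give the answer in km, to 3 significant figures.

54.6 km

d = s × t_prop = 300000000 × 0.000182 = 54.6 km.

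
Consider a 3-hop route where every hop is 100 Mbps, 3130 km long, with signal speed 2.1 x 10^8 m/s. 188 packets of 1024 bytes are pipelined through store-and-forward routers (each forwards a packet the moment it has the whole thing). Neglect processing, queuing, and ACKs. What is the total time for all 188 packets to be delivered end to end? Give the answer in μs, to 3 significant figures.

60300 μs

Per-hop transmission t_tx = L/R = 8192/100000000 = 81.92 μs.
Per-hop propagation t_prop = 3130000/210000000 = 14904.8 μs.
Pipeline fill: first packet needs 3·t_tx to clear all hops; remaining 187 packets each add one t_tx.
Total = (3+188-1)·t_tx + 3·t_prop = 190·81.92 + 3·14904.8 = 60300 μs.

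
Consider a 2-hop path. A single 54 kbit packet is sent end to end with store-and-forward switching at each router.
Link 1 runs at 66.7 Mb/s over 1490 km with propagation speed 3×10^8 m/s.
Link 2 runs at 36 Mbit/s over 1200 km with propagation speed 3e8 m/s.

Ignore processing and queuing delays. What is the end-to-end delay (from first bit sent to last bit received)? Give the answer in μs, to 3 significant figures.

11300 μs

L = 54000 bits.
Transmission delays (L/R per hop): 809.595, 1500 μs; sum = 2309.6 μs.
Propagation delays (d/s per hop): 4966.67, 4000 μs; sum = 8966.67 μs.
End-to-end = 11300 μs.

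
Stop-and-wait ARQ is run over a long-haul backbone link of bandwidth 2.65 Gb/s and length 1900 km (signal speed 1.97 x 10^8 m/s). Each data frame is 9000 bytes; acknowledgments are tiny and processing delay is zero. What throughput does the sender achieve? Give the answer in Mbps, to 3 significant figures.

3.73 Mbps

t_tx = L/R = 72000/2650000000 = 2.71698e-05 s.
t_prop = 1900000/197000000 = 0.00964467 s; RTT = 0.0192893 s.
Cycle = t_tx + RTT = 0.0193165 s.
Throughput = L / cycle = 72000 / 0.0193165 = 3.73 Mbps.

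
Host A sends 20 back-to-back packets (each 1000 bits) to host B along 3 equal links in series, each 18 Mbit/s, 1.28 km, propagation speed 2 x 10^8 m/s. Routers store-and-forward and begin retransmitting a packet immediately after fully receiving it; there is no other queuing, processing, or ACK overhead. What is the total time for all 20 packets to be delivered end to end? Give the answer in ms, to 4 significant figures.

1.241 ms

Per-hop transmission t_tx = L/R = 1000/18000000 = 0.0555556 ms.
Per-hop propagation t_prop = 1280/200000000 = 0.0064 ms.
Pipeline fill: first packet needs 3·t_tx to clear all hops; remaining 19 packets each add one t_tx.
Total = (3+20-1)·t_tx + 3·t_prop = 22·0.0555556 + 3·0.0064 = 1.241 ms.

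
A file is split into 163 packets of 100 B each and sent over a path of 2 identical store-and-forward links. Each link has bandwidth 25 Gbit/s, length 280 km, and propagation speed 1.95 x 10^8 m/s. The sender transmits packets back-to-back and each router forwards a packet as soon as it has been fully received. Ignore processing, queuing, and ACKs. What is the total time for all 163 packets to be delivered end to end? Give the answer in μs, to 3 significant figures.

2880 μs

Per-hop transmission t_tx = L/R = 800/25000000000 = 0.032 μs.
Per-hop propagation t_prop = 280000/195000000 = 1435.9 μs.
Pipeline fill: first packet needs 2·t_tx to clear all hops; remaining 162 packets each add one t_tx.
Total = (2+163-1)·t_tx + 2·t_prop = 164·0.032 + 2·1435.9 = 2880 μs.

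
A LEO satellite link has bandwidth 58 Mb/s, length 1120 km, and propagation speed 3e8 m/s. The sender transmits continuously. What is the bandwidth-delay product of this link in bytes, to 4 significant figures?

Propagation delay = 1120000 / 300000000 = 0.00373333 s.
BDP = R × t_prop = 58000000 × 0.00373333 = 216533 bits.
In bytes: 216533/8 = 27070 bytes.

27070 bytes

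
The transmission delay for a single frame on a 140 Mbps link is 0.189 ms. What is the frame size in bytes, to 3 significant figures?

3310 bytes

L = R × t_tx = 140000000 b/s × 0.000189 s = 26460 bits.
In bytes: 26460 / 8 = 3310 bytes.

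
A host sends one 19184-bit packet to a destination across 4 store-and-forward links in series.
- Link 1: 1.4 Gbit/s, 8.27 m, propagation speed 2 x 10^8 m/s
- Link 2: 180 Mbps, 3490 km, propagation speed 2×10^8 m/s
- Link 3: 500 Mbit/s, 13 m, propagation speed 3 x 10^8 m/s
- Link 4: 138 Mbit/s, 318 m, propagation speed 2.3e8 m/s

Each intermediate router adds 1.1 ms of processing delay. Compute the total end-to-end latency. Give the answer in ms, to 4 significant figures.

21.05 ms

Transmission delays (L/R per hop): 0.0137029, 0.106578, 0.038368, 0.139014 ms; sum = 0.297663 ms.
Propagation delays (d/s per hop): 4.135e-05, 17.45, 4.33333e-05, 0.00138261 ms; sum = 17.4515 ms.
Processing at 3 router(s): 3 × 1.1 ms = 3.3 ms.
End-to-end = 21.05 ms.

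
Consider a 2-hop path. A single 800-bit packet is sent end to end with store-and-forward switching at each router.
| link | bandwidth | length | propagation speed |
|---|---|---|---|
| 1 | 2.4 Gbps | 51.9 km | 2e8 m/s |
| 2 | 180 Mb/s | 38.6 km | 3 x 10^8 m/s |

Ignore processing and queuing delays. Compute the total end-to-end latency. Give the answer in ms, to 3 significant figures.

Transmission delays (L/R per hop): 0.000333333, 0.00444444 ms; sum = 0.00477778 ms.
Propagation delays (d/s per hop): 0.2595, 0.128667 ms; sum = 0.388167 ms.
End-to-end = 0.393 ms.

0.393 ms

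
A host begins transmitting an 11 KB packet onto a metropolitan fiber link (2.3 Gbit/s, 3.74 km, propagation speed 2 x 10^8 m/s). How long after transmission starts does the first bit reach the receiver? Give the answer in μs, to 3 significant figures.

18.7 μs

First bit experiences only propagation delay: d/s = 3740/200000000 = 18.7 μs.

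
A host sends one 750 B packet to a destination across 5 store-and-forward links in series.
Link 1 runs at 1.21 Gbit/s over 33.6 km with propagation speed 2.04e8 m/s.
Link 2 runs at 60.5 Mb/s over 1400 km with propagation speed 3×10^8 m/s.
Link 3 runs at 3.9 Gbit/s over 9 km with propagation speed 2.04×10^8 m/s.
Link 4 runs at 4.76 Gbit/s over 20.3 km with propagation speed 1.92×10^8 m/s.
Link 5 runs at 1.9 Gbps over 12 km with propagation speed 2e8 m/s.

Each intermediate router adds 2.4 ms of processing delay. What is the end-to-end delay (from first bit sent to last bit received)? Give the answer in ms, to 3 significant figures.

L = 750 × 8 = 6000 bits.
Transmission delays (L/R per hop): 0.00495868, 0.0991736, 0.00153846, 0.0012605, 0.00315789 ms; sum = 0.110089 ms.
Propagation delays (d/s per hop): 0.164706, 4.66667, 0.0441176, 0.105729, 0.06 ms; sum = 5.04122 ms.
Processing at 4 router(s): 4 × 2.4 ms = 9.6 ms.
End-to-end = 14.8 ms.

14.8 ms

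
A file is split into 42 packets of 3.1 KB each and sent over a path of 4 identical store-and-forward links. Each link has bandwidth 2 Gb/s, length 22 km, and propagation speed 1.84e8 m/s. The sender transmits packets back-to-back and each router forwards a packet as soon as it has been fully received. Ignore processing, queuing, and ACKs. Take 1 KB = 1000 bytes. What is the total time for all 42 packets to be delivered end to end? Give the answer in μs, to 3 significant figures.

Per-hop transmission t_tx = L/R = 24800/2000000000 = 12.4 μs.
Per-hop propagation t_prop = 22000/184000000 = 119.565 μs.
Pipeline fill: first packet needs 4·t_tx to clear all hops; remaining 41 packets each add one t_tx.
Total = (4+42-1)·t_tx + 4·t_prop = 45·12.4 + 4·119.565 = 1040 μs.

1040 μs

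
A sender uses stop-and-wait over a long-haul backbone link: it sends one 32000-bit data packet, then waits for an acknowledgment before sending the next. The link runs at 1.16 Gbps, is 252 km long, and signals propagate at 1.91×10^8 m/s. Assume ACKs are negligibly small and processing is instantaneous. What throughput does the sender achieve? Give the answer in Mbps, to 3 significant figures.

t_tx = L/R = 32000/1160000000 = 2.75862e-05 s.
t_prop = 252000/191000000 = 0.00131937 s; RTT = 0.00263874 s.
Cycle = t_tx + RTT = 0.00266633 s.
Throughput = L / cycle = 32000 / 0.00266633 = 12.0 Mbps.

12.0 Mbps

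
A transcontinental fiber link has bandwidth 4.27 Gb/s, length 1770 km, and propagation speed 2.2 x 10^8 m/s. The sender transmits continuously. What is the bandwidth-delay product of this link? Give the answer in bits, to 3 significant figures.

34400000 bits

Propagation delay = 1770000 / 2.2e+08 = 0.00804545 s.
BDP = R × t_prop = 4.27e+09 × 0.00804545 = 34354100 bits.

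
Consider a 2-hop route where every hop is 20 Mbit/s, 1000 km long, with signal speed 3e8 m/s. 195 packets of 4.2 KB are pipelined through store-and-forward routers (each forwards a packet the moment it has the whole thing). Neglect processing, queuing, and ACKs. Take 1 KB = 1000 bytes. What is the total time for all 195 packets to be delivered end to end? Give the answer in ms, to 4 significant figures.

335.9 ms

Per-hop transmission t_tx = L/R = 33600/20000000 = 1.68 ms.
Per-hop propagation t_prop = 1000000/300000000 = 3.33333 ms.
Pipeline fill: first packet needs 2·t_tx to clear all hops; remaining 194 packets each add one t_tx.
Total = (2+195-1)·t_tx + 2·t_prop = 196·1.68 + 2·3.33333 = 335.9 ms.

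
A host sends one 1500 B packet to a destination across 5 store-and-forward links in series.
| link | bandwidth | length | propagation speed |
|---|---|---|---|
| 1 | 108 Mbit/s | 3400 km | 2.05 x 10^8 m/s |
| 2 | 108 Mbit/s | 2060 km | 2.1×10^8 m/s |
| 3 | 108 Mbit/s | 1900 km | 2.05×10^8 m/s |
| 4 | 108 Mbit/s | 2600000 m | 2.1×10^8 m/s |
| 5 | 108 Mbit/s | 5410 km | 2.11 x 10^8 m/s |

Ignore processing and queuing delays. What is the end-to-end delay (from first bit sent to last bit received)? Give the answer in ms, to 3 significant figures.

74.2 ms

L = 1500 × 8 = 12000 bits.
Transmission delay per hop = L/R = 12000/108000000 = 0.111111 ms; 5 hops → 0.555556 ms.
Propagation delays (d/s per hop): 16.5854, 9.80952, 9.26829, 12.381, 25.6398 ms; sum = 73.6839 ms.
End-to-end = 74.2 ms.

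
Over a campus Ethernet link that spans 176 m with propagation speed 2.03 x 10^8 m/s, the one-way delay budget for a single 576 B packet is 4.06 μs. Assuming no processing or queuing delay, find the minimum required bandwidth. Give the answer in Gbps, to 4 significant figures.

1.443 Gbps

L = 4608 bits.
Propagation delay = 176 / 2.03e+08 = 0.866995 μs.
Transmission budget = 4.06 − 0.866995 = 3.193 μs.
R ≥ L / t_tx = 4608 bits / 3.193e-06 s = 1.443 Gbps.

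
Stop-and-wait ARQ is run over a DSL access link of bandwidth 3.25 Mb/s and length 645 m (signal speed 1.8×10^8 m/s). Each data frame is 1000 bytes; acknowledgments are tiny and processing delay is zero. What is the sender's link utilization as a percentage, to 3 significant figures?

t_tx = L/R = 8000/3250000 = 0.00246154 s.
t_prop = 645/180000000 = 3.58333e-06 s; RTT = 7.16667e-06 s.
Cycle = t_tx + RTT = 0.00246871 s.
Utilization = t_tx / cycle = 0.00246154/0.00246871 = 99.7 %.

99.7 %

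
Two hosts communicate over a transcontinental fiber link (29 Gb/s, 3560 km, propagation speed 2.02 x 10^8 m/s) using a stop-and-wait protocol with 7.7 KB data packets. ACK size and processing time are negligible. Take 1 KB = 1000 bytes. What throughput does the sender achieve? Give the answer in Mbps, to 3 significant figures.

t_tx = L/R = 61600/29000000000 = 2.12414e-06 s.
t_prop = 3560000/202000000 = 0.0176238 s; RTT = 0.0352475 s.
Cycle = t_tx + RTT = 0.0352496 s.
Throughput = L / cycle = 61600 / 0.0352496 = 1.75 Mbps.

1.75 Mbps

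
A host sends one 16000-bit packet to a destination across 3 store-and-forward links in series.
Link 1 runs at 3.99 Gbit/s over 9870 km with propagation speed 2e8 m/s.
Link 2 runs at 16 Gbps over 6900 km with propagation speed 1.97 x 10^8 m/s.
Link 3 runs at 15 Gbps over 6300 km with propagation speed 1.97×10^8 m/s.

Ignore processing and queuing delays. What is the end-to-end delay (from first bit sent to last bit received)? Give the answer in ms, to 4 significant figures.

Transmission delays (L/R per hop): 0.00401003, 0.001, 0.00106667 ms; sum = 0.00607669 ms.
Propagation delays (d/s per hop): 49.35, 35.0254, 31.9797 ms; sum = 116.355 ms.
End-to-end = 116.4 ms.

116.4 ms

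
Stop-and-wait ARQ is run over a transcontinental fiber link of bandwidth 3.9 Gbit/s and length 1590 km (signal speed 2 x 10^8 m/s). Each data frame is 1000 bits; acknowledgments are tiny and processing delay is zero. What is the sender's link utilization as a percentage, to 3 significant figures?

t_tx = L/R = 1000/3900000000 = 2.5641e-07 s.
t_prop = 1590000/200000000 = 0.00795 s; RTT = 0.0159 s.
Cycle = t_tx + RTT = 0.0159003 s.
Utilization = t_tx / cycle = 2.5641e-07/0.0159003 = 0.00161 %.

0.00161 %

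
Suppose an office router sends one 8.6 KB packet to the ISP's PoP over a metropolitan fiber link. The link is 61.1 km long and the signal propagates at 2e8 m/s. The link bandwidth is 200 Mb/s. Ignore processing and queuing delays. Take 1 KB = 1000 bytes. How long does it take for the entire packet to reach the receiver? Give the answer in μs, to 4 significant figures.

L = 68800 bits.
Transmission delay = L/R = 68800 / 200000000 = 344 μs.
Propagation delay = d/s = 61100 m / 200000000 m/s = 305.5 μs.
Total = 649.5 μs.

649.5 μs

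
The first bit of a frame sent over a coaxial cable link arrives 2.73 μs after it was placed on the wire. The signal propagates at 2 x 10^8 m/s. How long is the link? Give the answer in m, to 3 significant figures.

546 m

d = s × t_prop = 200000000 × 2.73e-06 = 546 m.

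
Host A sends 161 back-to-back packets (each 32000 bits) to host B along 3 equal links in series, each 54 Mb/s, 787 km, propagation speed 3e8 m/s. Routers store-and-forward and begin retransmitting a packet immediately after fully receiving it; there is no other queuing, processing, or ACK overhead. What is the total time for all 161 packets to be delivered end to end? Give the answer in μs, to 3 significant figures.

104000 μs

Per-hop transmission t_tx = L/R = 32000/54000000 = 592.593 μs.
Per-hop propagation t_prop = 787000/300000000 = 2623.33 μs.
Pipeline fill: first packet needs 3·t_tx to clear all hops; remaining 160 packets each add one t_tx.
Total = (3+161-1)·t_tx + 3·t_prop = 163·592.593 + 3·2623.33 = 104000 μs.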